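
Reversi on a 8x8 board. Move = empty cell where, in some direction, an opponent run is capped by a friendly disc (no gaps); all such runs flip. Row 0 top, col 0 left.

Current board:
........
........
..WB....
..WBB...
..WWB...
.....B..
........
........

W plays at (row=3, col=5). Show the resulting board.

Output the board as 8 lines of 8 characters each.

Answer: ........
........
..WB....
..WWWW..
..WWB...
.....B..
........
........

Derivation:
Place W at (3,5); scan 8 dirs for brackets.
Dir NW: first cell '.' (not opp) -> no flip
Dir N: first cell '.' (not opp) -> no flip
Dir NE: first cell '.' (not opp) -> no flip
Dir W: opp run (3,4) (3,3) capped by W -> flip
Dir E: first cell '.' (not opp) -> no flip
Dir SW: opp run (4,4), next='.' -> no flip
Dir S: first cell '.' (not opp) -> no flip
Dir SE: first cell '.' (not opp) -> no flip
All flips: (3,3) (3,4)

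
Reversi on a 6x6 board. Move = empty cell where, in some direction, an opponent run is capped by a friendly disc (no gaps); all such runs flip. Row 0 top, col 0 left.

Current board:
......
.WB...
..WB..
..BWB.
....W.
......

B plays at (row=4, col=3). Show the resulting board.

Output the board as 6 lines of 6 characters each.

Answer: ......
.WB...
..WB..
..BBB.
...BW.
......

Derivation:
Place B at (4,3); scan 8 dirs for brackets.
Dir NW: first cell 'B' (not opp) -> no flip
Dir N: opp run (3,3) capped by B -> flip
Dir NE: first cell 'B' (not opp) -> no flip
Dir W: first cell '.' (not opp) -> no flip
Dir E: opp run (4,4), next='.' -> no flip
Dir SW: first cell '.' (not opp) -> no flip
Dir S: first cell '.' (not opp) -> no flip
Dir SE: first cell '.' (not opp) -> no flip
All flips: (3,3)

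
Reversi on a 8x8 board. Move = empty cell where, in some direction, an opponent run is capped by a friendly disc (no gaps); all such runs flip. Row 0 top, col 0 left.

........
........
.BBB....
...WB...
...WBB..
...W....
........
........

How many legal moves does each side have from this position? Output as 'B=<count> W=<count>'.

Answer: B=5 W=6

Derivation:
-- B to move --
(2,4): no bracket -> illegal
(3,2): flips 1 -> legal
(4,2): flips 1 -> legal
(5,2): flips 1 -> legal
(5,4): no bracket -> illegal
(6,2): flips 1 -> legal
(6,3): flips 3 -> legal
(6,4): no bracket -> illegal
B mobility = 5
-- W to move --
(1,0): no bracket -> illegal
(1,1): flips 1 -> legal
(1,2): no bracket -> illegal
(1,3): flips 1 -> legal
(1,4): no bracket -> illegal
(2,0): no bracket -> illegal
(2,4): no bracket -> illegal
(2,5): flips 1 -> legal
(3,0): no bracket -> illegal
(3,1): no bracket -> illegal
(3,2): no bracket -> illegal
(3,5): flips 2 -> legal
(3,6): no bracket -> illegal
(4,6): flips 2 -> legal
(5,4): no bracket -> illegal
(5,5): flips 1 -> legal
(5,6): no bracket -> illegal
W mobility = 6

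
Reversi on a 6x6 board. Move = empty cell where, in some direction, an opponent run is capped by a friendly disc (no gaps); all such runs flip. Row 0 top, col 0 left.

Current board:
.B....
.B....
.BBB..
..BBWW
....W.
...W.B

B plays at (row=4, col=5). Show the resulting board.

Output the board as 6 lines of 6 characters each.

Answer: .B....
.B....
.BBB..
..BBBW
....WB
...W.B

Derivation:
Place B at (4,5); scan 8 dirs for brackets.
Dir NW: opp run (3,4) capped by B -> flip
Dir N: opp run (3,5), next='.' -> no flip
Dir NE: edge -> no flip
Dir W: opp run (4,4), next='.' -> no flip
Dir E: edge -> no flip
Dir SW: first cell '.' (not opp) -> no flip
Dir S: first cell 'B' (not opp) -> no flip
Dir SE: edge -> no flip
All flips: (3,4)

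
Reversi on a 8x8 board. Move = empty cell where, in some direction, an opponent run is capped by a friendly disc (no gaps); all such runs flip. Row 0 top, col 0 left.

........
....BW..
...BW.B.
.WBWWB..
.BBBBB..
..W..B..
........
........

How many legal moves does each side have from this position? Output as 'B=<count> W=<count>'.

-- B to move --
(0,4): flips 1 -> legal
(0,5): no bracket -> illegal
(0,6): flips 3 -> legal
(1,3): flips 1 -> legal
(1,6): flips 1 -> legal
(2,0): flips 1 -> legal
(2,1): flips 1 -> legal
(2,2): flips 1 -> legal
(2,5): flips 2 -> legal
(3,0): flips 1 -> legal
(4,0): no bracket -> illegal
(5,1): no bracket -> illegal
(5,3): no bracket -> illegal
(6,1): flips 1 -> legal
(6,2): flips 1 -> legal
(6,3): flips 1 -> legal
B mobility = 12
-- W to move --
(0,3): no bracket -> illegal
(0,4): flips 1 -> legal
(0,5): no bracket -> illegal
(1,2): flips 1 -> legal
(1,3): flips 2 -> legal
(1,6): no bracket -> illegal
(1,7): no bracket -> illegal
(2,1): no bracket -> illegal
(2,2): flips 3 -> legal
(2,5): no bracket -> illegal
(2,7): no bracket -> illegal
(3,0): flips 1 -> legal
(3,6): flips 1 -> legal
(3,7): flips 1 -> legal
(4,0): no bracket -> illegal
(4,6): flips 1 -> legal
(5,0): no bracket -> illegal
(5,1): flips 2 -> legal
(5,3): flips 2 -> legal
(5,4): flips 1 -> legal
(5,6): flips 1 -> legal
(6,4): no bracket -> illegal
(6,5): no bracket -> illegal
(6,6): flips 2 -> legal
W mobility = 13

Answer: B=12 W=13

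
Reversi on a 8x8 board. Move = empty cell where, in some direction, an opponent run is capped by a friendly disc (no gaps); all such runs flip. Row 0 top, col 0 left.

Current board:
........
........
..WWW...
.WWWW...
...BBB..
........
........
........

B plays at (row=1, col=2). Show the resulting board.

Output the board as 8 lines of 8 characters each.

Place B at (1,2); scan 8 dirs for brackets.
Dir NW: first cell '.' (not opp) -> no flip
Dir N: first cell '.' (not opp) -> no flip
Dir NE: first cell '.' (not opp) -> no flip
Dir W: first cell '.' (not opp) -> no flip
Dir E: first cell '.' (not opp) -> no flip
Dir SW: first cell '.' (not opp) -> no flip
Dir S: opp run (2,2) (3,2), next='.' -> no flip
Dir SE: opp run (2,3) (3,4) capped by B -> flip
All flips: (2,3) (3,4)

Answer: ........
..B.....
..WBW...
.WWWB...
...BBB..
........
........
........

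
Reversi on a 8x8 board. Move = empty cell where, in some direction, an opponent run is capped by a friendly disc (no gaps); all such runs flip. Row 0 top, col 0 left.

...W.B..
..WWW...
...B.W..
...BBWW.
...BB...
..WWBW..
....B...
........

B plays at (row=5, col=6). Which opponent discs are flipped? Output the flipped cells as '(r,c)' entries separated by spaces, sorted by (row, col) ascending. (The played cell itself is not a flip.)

Answer: (5,5)

Derivation:
Dir NW: first cell '.' (not opp) -> no flip
Dir N: first cell '.' (not opp) -> no flip
Dir NE: first cell '.' (not opp) -> no flip
Dir W: opp run (5,5) capped by B -> flip
Dir E: first cell '.' (not opp) -> no flip
Dir SW: first cell '.' (not opp) -> no flip
Dir S: first cell '.' (not opp) -> no flip
Dir SE: first cell '.' (not opp) -> no flip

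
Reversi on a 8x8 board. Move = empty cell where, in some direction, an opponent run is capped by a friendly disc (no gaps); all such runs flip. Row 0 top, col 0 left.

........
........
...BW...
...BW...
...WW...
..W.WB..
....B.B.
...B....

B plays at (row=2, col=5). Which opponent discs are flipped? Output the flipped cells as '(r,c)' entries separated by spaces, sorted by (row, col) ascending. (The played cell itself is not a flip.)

Answer: (2,4)

Derivation:
Dir NW: first cell '.' (not opp) -> no flip
Dir N: first cell '.' (not opp) -> no flip
Dir NE: first cell '.' (not opp) -> no flip
Dir W: opp run (2,4) capped by B -> flip
Dir E: first cell '.' (not opp) -> no flip
Dir SW: opp run (3,4) (4,3) (5,2), next='.' -> no flip
Dir S: first cell '.' (not opp) -> no flip
Dir SE: first cell '.' (not opp) -> no flip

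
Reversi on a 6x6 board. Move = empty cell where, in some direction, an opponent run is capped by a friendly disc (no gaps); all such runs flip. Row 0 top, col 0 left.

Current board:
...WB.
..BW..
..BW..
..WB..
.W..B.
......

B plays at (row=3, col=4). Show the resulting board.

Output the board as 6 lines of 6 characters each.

Answer: ...WB.
..BW..
..BB..
..WBB.
.W..B.
......

Derivation:
Place B at (3,4); scan 8 dirs for brackets.
Dir NW: opp run (2,3) capped by B -> flip
Dir N: first cell '.' (not opp) -> no flip
Dir NE: first cell '.' (not opp) -> no flip
Dir W: first cell 'B' (not opp) -> no flip
Dir E: first cell '.' (not opp) -> no flip
Dir SW: first cell '.' (not opp) -> no flip
Dir S: first cell 'B' (not opp) -> no flip
Dir SE: first cell '.' (not opp) -> no flip
All flips: (2,3)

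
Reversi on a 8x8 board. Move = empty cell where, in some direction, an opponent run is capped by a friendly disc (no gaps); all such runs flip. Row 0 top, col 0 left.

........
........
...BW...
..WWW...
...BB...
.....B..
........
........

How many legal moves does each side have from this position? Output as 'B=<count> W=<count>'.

-- B to move --
(1,3): no bracket -> illegal
(1,4): flips 2 -> legal
(1,5): no bracket -> illegal
(2,1): flips 1 -> legal
(2,2): flips 1 -> legal
(2,5): flips 2 -> legal
(3,1): no bracket -> illegal
(3,5): no bracket -> illegal
(4,1): flips 1 -> legal
(4,2): no bracket -> illegal
(4,5): flips 1 -> legal
B mobility = 6
-- W to move --
(1,2): flips 1 -> legal
(1,3): flips 1 -> legal
(1,4): flips 1 -> legal
(2,2): flips 1 -> legal
(3,5): no bracket -> illegal
(4,2): no bracket -> illegal
(4,5): no bracket -> illegal
(4,6): no bracket -> illegal
(5,2): flips 1 -> legal
(5,3): flips 1 -> legal
(5,4): flips 2 -> legal
(5,6): no bracket -> illegal
(6,4): no bracket -> illegal
(6,5): no bracket -> illegal
(6,6): flips 2 -> legal
W mobility = 8

Answer: B=6 W=8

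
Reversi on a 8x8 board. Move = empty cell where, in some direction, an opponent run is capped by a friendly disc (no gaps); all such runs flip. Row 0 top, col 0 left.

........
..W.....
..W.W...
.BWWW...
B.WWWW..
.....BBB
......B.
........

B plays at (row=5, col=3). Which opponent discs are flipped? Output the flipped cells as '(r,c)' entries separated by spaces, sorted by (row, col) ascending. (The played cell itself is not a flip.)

Dir NW: opp run (4,2) capped by B -> flip
Dir N: opp run (4,3) (3,3), next='.' -> no flip
Dir NE: opp run (4,4), next='.' -> no flip
Dir W: first cell '.' (not opp) -> no flip
Dir E: first cell '.' (not opp) -> no flip
Dir SW: first cell '.' (not opp) -> no flip
Dir S: first cell '.' (not opp) -> no flip
Dir SE: first cell '.' (not opp) -> no flip

Answer: (4,2)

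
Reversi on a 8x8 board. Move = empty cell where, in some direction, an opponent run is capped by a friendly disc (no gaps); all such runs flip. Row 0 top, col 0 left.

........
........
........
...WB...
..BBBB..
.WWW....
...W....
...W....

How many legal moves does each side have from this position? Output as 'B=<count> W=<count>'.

Answer: B=8 W=5

Derivation:
-- B to move --
(2,2): flips 1 -> legal
(2,3): flips 1 -> legal
(2,4): flips 1 -> legal
(3,2): flips 1 -> legal
(4,0): no bracket -> illegal
(4,1): no bracket -> illegal
(5,0): no bracket -> illegal
(5,4): no bracket -> illegal
(6,0): flips 1 -> legal
(6,1): flips 1 -> legal
(6,2): flips 2 -> legal
(6,4): flips 1 -> legal
(7,2): no bracket -> illegal
(7,4): no bracket -> illegal
B mobility = 8
-- W to move --
(2,3): no bracket -> illegal
(2,4): no bracket -> illegal
(2,5): flips 2 -> legal
(3,1): flips 1 -> legal
(3,2): flips 1 -> legal
(3,5): flips 2 -> legal
(3,6): no bracket -> illegal
(4,1): no bracket -> illegal
(4,6): no bracket -> illegal
(5,4): no bracket -> illegal
(5,5): flips 1 -> legal
(5,6): no bracket -> illegal
W mobility = 5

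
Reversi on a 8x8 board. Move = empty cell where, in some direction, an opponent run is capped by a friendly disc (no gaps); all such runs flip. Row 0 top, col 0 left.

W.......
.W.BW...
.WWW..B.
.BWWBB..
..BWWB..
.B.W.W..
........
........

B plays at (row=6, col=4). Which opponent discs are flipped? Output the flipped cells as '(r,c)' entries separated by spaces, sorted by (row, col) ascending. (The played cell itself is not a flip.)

Dir NW: opp run (5,3) capped by B -> flip
Dir N: first cell '.' (not opp) -> no flip
Dir NE: opp run (5,5), next='.' -> no flip
Dir W: first cell '.' (not opp) -> no flip
Dir E: first cell '.' (not opp) -> no flip
Dir SW: first cell '.' (not opp) -> no flip
Dir S: first cell '.' (not opp) -> no flip
Dir SE: first cell '.' (not opp) -> no flip

Answer: (5,3)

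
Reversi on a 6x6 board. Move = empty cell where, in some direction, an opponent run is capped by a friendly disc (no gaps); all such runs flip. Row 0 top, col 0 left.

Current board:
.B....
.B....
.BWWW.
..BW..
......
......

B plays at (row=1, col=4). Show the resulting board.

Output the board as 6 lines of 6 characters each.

Answer: .B....
.B..B.
.BWBW.
..BW..
......
......

Derivation:
Place B at (1,4); scan 8 dirs for brackets.
Dir NW: first cell '.' (not opp) -> no flip
Dir N: first cell '.' (not opp) -> no flip
Dir NE: first cell '.' (not opp) -> no flip
Dir W: first cell '.' (not opp) -> no flip
Dir E: first cell '.' (not opp) -> no flip
Dir SW: opp run (2,3) capped by B -> flip
Dir S: opp run (2,4), next='.' -> no flip
Dir SE: first cell '.' (not opp) -> no flip
All flips: (2,3)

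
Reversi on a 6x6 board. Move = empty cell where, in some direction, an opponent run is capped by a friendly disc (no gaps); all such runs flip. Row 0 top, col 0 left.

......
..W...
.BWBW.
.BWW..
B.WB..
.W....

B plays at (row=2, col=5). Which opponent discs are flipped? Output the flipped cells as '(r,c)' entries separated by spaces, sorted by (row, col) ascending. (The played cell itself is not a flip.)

Answer: (2,4)

Derivation:
Dir NW: first cell '.' (not opp) -> no flip
Dir N: first cell '.' (not opp) -> no flip
Dir NE: edge -> no flip
Dir W: opp run (2,4) capped by B -> flip
Dir E: edge -> no flip
Dir SW: first cell '.' (not opp) -> no flip
Dir S: first cell '.' (not opp) -> no flip
Dir SE: edge -> no flip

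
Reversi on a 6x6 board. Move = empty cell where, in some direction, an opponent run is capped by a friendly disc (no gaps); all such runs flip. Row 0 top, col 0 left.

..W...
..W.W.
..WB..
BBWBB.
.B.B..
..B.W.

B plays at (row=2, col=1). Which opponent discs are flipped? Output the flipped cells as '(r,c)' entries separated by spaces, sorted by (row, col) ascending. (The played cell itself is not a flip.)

Dir NW: first cell '.' (not opp) -> no flip
Dir N: first cell '.' (not opp) -> no flip
Dir NE: opp run (1,2), next='.' -> no flip
Dir W: first cell '.' (not opp) -> no flip
Dir E: opp run (2,2) capped by B -> flip
Dir SW: first cell 'B' (not opp) -> no flip
Dir S: first cell 'B' (not opp) -> no flip
Dir SE: opp run (3,2) capped by B -> flip

Answer: (2,2) (3,2)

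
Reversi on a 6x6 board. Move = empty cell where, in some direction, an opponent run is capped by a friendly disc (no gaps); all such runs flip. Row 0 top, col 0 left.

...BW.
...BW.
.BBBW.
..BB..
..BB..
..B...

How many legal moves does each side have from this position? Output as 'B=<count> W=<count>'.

-- B to move --
(0,5): flips 2 -> legal
(1,5): flips 2 -> legal
(2,5): flips 2 -> legal
(3,4): no bracket -> illegal
(3,5): flips 1 -> legal
B mobility = 4
-- W to move --
(0,2): flips 2 -> legal
(1,0): no bracket -> illegal
(1,1): no bracket -> illegal
(1,2): flips 1 -> legal
(2,0): flips 3 -> legal
(3,0): no bracket -> illegal
(3,1): flips 2 -> legal
(3,4): no bracket -> illegal
(4,1): flips 2 -> legal
(4,4): no bracket -> illegal
(5,1): flips 2 -> legal
(5,3): no bracket -> illegal
(5,4): no bracket -> illegal
W mobility = 6

Answer: B=4 W=6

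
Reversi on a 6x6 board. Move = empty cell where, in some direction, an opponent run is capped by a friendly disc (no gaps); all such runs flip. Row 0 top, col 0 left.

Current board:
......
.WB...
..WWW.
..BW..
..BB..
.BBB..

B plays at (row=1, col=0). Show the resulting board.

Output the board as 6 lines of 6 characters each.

Answer: ......
BBB...
..WWW.
..BW..
..BB..
.BBB..

Derivation:
Place B at (1,0); scan 8 dirs for brackets.
Dir NW: edge -> no flip
Dir N: first cell '.' (not opp) -> no flip
Dir NE: first cell '.' (not opp) -> no flip
Dir W: edge -> no flip
Dir E: opp run (1,1) capped by B -> flip
Dir SW: edge -> no flip
Dir S: first cell '.' (not opp) -> no flip
Dir SE: first cell '.' (not opp) -> no flip
All flips: (1,1)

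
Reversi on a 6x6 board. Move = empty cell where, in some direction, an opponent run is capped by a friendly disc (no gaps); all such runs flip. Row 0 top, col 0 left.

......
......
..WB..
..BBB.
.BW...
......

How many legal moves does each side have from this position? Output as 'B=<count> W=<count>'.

Answer: B=6 W=3

Derivation:
-- B to move --
(1,1): flips 1 -> legal
(1,2): flips 1 -> legal
(1,3): no bracket -> illegal
(2,1): flips 1 -> legal
(3,1): no bracket -> illegal
(4,3): flips 1 -> legal
(5,1): flips 1 -> legal
(5,2): flips 1 -> legal
(5,3): no bracket -> illegal
B mobility = 6
-- W to move --
(1,2): no bracket -> illegal
(1,3): no bracket -> illegal
(1,4): no bracket -> illegal
(2,1): no bracket -> illegal
(2,4): flips 2 -> legal
(2,5): no bracket -> illegal
(3,0): no bracket -> illegal
(3,1): no bracket -> illegal
(3,5): no bracket -> illegal
(4,0): flips 1 -> legal
(4,3): no bracket -> illegal
(4,4): flips 1 -> legal
(4,5): no bracket -> illegal
(5,0): no bracket -> illegal
(5,1): no bracket -> illegal
(5,2): no bracket -> illegal
W mobility = 3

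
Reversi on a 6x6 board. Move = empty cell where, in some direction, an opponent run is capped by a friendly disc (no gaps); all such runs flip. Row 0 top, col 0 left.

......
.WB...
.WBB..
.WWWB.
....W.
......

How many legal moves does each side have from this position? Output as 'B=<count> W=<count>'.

Answer: B=10 W=6

Derivation:
-- B to move --
(0,0): flips 1 -> legal
(0,1): no bracket -> illegal
(0,2): no bracket -> illegal
(1,0): flips 1 -> legal
(2,0): flips 1 -> legal
(2,4): no bracket -> illegal
(3,0): flips 4 -> legal
(3,5): no bracket -> illegal
(4,0): flips 1 -> legal
(4,1): flips 1 -> legal
(4,2): flips 1 -> legal
(4,3): flips 1 -> legal
(4,5): no bracket -> illegal
(5,3): no bracket -> illegal
(5,4): flips 1 -> legal
(5,5): flips 2 -> legal
B mobility = 10
-- W to move --
(0,1): no bracket -> illegal
(0,2): flips 2 -> legal
(0,3): flips 1 -> legal
(1,3): flips 3 -> legal
(1,4): flips 1 -> legal
(2,4): flips 3 -> legal
(2,5): no bracket -> illegal
(3,5): flips 1 -> legal
(4,3): no bracket -> illegal
(4,5): no bracket -> illegal
W mobility = 6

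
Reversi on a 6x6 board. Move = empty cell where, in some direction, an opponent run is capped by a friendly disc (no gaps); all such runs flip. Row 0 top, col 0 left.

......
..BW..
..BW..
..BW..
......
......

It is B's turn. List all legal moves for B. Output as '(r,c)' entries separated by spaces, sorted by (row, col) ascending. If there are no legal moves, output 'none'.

Answer: (0,4) (1,4) (2,4) (3,4) (4,4)

Derivation:
(0,2): no bracket -> illegal
(0,3): no bracket -> illegal
(0,4): flips 1 -> legal
(1,4): flips 2 -> legal
(2,4): flips 1 -> legal
(3,4): flips 2 -> legal
(4,2): no bracket -> illegal
(4,3): no bracket -> illegal
(4,4): flips 1 -> legal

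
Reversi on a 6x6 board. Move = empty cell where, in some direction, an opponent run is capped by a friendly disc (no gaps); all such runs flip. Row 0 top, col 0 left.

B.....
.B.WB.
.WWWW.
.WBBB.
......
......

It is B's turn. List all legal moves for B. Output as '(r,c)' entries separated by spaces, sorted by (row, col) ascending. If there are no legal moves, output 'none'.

Answer: (0,3) (1,0) (1,2) (1,5) (3,0) (4,1)

Derivation:
(0,2): no bracket -> illegal
(0,3): flips 2 -> legal
(0,4): no bracket -> illegal
(1,0): flips 1 -> legal
(1,2): flips 3 -> legal
(1,5): flips 1 -> legal
(2,0): no bracket -> illegal
(2,5): no bracket -> illegal
(3,0): flips 1 -> legal
(3,5): no bracket -> illegal
(4,0): no bracket -> illegal
(4,1): flips 2 -> legal
(4,2): no bracket -> illegal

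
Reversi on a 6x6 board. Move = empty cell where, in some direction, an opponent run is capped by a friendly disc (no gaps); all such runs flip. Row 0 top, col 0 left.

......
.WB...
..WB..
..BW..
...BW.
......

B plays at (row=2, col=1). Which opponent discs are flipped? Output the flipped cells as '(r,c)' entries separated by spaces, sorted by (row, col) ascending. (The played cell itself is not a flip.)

Dir NW: first cell '.' (not opp) -> no flip
Dir N: opp run (1,1), next='.' -> no flip
Dir NE: first cell 'B' (not opp) -> no flip
Dir W: first cell '.' (not opp) -> no flip
Dir E: opp run (2,2) capped by B -> flip
Dir SW: first cell '.' (not opp) -> no flip
Dir S: first cell '.' (not opp) -> no flip
Dir SE: first cell 'B' (not opp) -> no flip

Answer: (2,2)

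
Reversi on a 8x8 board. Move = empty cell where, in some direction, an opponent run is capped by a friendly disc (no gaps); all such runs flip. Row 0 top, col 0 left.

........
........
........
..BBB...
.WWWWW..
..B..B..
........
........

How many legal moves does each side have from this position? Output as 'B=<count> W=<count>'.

Answer: B=7 W=10

Derivation:
-- B to move --
(3,0): flips 1 -> legal
(3,1): no bracket -> illegal
(3,5): flips 1 -> legal
(3,6): no bracket -> illegal
(4,0): no bracket -> illegal
(4,6): no bracket -> illegal
(5,0): flips 1 -> legal
(5,1): flips 1 -> legal
(5,3): flips 1 -> legal
(5,4): flips 2 -> legal
(5,6): flips 1 -> legal
B mobility = 7
-- W to move --
(2,1): flips 1 -> legal
(2,2): flips 2 -> legal
(2,3): flips 3 -> legal
(2,4): flips 2 -> legal
(2,5): flips 1 -> legal
(3,1): no bracket -> illegal
(3,5): no bracket -> illegal
(4,6): no bracket -> illegal
(5,1): no bracket -> illegal
(5,3): no bracket -> illegal
(5,4): no bracket -> illegal
(5,6): no bracket -> illegal
(6,1): flips 1 -> legal
(6,2): flips 1 -> legal
(6,3): flips 1 -> legal
(6,4): no bracket -> illegal
(6,5): flips 1 -> legal
(6,6): flips 1 -> legal
W mobility = 10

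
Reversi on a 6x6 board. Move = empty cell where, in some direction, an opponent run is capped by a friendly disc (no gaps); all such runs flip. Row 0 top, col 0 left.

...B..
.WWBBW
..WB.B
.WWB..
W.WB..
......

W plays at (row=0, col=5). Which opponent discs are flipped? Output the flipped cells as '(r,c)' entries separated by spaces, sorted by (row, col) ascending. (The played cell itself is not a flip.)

Dir NW: edge -> no flip
Dir N: edge -> no flip
Dir NE: edge -> no flip
Dir W: first cell '.' (not opp) -> no flip
Dir E: edge -> no flip
Dir SW: opp run (1,4) (2,3) capped by W -> flip
Dir S: first cell 'W' (not opp) -> no flip
Dir SE: edge -> no flip

Answer: (1,4) (2,3)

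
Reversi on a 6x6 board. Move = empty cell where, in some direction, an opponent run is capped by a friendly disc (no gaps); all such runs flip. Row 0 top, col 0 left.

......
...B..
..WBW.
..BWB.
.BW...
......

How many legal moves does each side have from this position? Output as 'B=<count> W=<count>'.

-- B to move --
(1,1): no bracket -> illegal
(1,2): flips 1 -> legal
(1,4): flips 1 -> legal
(1,5): no bracket -> illegal
(2,1): flips 1 -> legal
(2,5): flips 1 -> legal
(3,1): flips 1 -> legal
(3,5): flips 1 -> legal
(4,3): flips 2 -> legal
(4,4): no bracket -> illegal
(5,1): no bracket -> illegal
(5,2): flips 1 -> legal
(5,3): no bracket -> illegal
B mobility = 8
-- W to move --
(0,2): flips 1 -> legal
(0,3): flips 2 -> legal
(0,4): flips 1 -> legal
(1,2): no bracket -> illegal
(1,4): no bracket -> illegal
(2,1): no bracket -> illegal
(2,5): no bracket -> illegal
(3,0): no bracket -> illegal
(3,1): flips 1 -> legal
(3,5): flips 1 -> legal
(4,0): flips 1 -> legal
(4,3): no bracket -> illegal
(4,4): flips 1 -> legal
(4,5): no bracket -> illegal
(5,0): no bracket -> illegal
(5,1): no bracket -> illegal
(5,2): no bracket -> illegal
W mobility = 7

Answer: B=8 W=7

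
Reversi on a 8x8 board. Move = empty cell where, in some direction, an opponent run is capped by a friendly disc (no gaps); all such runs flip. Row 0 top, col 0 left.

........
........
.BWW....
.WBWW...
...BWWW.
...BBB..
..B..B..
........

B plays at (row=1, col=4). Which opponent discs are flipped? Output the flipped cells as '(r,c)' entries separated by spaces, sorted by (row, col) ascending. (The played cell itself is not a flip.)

Dir NW: first cell '.' (not opp) -> no flip
Dir N: first cell '.' (not opp) -> no flip
Dir NE: first cell '.' (not opp) -> no flip
Dir W: first cell '.' (not opp) -> no flip
Dir E: first cell '.' (not opp) -> no flip
Dir SW: opp run (2,3) capped by B -> flip
Dir S: first cell '.' (not opp) -> no flip
Dir SE: first cell '.' (not opp) -> no flip

Answer: (2,3)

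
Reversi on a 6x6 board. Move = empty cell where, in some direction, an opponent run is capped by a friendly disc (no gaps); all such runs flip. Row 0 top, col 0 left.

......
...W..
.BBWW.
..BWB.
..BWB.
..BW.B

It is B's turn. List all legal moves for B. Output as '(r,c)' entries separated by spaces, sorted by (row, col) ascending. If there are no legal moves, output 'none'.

(0,2): no bracket -> illegal
(0,3): no bracket -> illegal
(0,4): flips 1 -> legal
(1,2): flips 1 -> legal
(1,4): flips 2 -> legal
(1,5): flips 2 -> legal
(2,5): flips 2 -> legal
(3,5): no bracket -> illegal
(5,4): flips 2 -> legal

Answer: (0,4) (1,2) (1,4) (1,5) (2,5) (5,4)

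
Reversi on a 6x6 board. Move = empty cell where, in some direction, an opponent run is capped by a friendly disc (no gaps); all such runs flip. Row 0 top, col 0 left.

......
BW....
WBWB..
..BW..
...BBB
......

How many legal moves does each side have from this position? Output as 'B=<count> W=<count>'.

-- B to move --
(0,0): flips 3 -> legal
(0,1): flips 1 -> legal
(0,2): no bracket -> illegal
(1,2): flips 2 -> legal
(1,3): no bracket -> illegal
(2,4): no bracket -> illegal
(3,0): flips 1 -> legal
(3,1): no bracket -> illegal
(3,4): flips 1 -> legal
(4,2): no bracket -> illegal
B mobility = 5
-- W to move --
(0,0): flips 1 -> legal
(0,1): no bracket -> illegal
(1,2): no bracket -> illegal
(1,3): flips 1 -> legal
(1,4): no bracket -> illegal
(2,4): flips 1 -> legal
(3,0): no bracket -> illegal
(3,1): flips 2 -> legal
(3,4): no bracket -> illegal
(3,5): no bracket -> illegal
(4,1): no bracket -> illegal
(4,2): flips 1 -> legal
(5,2): no bracket -> illegal
(5,3): flips 1 -> legal
(5,4): no bracket -> illegal
(5,5): flips 1 -> legal
W mobility = 7

Answer: B=5 W=7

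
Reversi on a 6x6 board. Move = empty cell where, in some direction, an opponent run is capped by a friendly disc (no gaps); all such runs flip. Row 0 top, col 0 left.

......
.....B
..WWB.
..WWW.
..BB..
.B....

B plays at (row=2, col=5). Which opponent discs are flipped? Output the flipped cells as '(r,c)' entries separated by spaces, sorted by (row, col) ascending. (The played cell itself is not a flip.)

Answer: (3,4)

Derivation:
Dir NW: first cell '.' (not opp) -> no flip
Dir N: first cell 'B' (not opp) -> no flip
Dir NE: edge -> no flip
Dir W: first cell 'B' (not opp) -> no flip
Dir E: edge -> no flip
Dir SW: opp run (3,4) capped by B -> flip
Dir S: first cell '.' (not opp) -> no flip
Dir SE: edge -> no flip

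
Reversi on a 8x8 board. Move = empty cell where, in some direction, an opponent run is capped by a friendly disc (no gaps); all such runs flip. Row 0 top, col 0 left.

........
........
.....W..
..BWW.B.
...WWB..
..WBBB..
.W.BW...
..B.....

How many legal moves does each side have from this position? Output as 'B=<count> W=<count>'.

Answer: B=13 W=11

Derivation:
-- B to move --
(1,4): flips 1 -> legal
(1,5): no bracket -> illegal
(1,6): no bracket -> illegal
(2,2): flips 2 -> legal
(2,3): flips 3 -> legal
(2,4): flips 2 -> legal
(2,6): no bracket -> illegal
(3,5): flips 3 -> legal
(4,1): flips 1 -> legal
(4,2): flips 2 -> legal
(5,0): flips 1 -> legal
(5,1): flips 1 -> legal
(6,0): no bracket -> illegal
(6,2): no bracket -> illegal
(6,5): flips 1 -> legal
(7,0): no bracket -> illegal
(7,1): no bracket -> illegal
(7,3): flips 1 -> legal
(7,4): flips 1 -> legal
(7,5): flips 1 -> legal
B mobility = 13
-- W to move --
(2,1): flips 1 -> legal
(2,2): no bracket -> illegal
(2,3): no bracket -> illegal
(2,6): no bracket -> illegal
(2,7): no bracket -> illegal
(3,1): flips 1 -> legal
(3,5): no bracket -> illegal
(3,7): no bracket -> illegal
(4,1): no bracket -> illegal
(4,2): flips 1 -> legal
(4,6): flips 2 -> legal
(4,7): flips 1 -> legal
(5,6): flips 4 -> legal
(6,2): flips 2 -> legal
(6,5): flips 1 -> legal
(6,6): flips 1 -> legal
(7,1): no bracket -> illegal
(7,3): flips 2 -> legal
(7,4): flips 1 -> legal
W mobility = 11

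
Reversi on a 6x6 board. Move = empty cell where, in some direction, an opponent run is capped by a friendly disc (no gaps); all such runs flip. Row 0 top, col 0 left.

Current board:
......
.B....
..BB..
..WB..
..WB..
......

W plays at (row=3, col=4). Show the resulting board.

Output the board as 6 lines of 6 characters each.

Answer: ......
.B....
..BB..
..WWW.
..WB..
......

Derivation:
Place W at (3,4); scan 8 dirs for brackets.
Dir NW: opp run (2,3), next='.' -> no flip
Dir N: first cell '.' (not opp) -> no flip
Dir NE: first cell '.' (not opp) -> no flip
Dir W: opp run (3,3) capped by W -> flip
Dir E: first cell '.' (not opp) -> no flip
Dir SW: opp run (4,3), next='.' -> no flip
Dir S: first cell '.' (not opp) -> no flip
Dir SE: first cell '.' (not opp) -> no flip
All flips: (3,3)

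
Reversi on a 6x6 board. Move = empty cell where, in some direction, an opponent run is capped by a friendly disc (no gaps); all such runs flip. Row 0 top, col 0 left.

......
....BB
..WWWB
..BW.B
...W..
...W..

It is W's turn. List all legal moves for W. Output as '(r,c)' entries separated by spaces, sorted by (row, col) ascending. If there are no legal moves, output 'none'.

Answer: (0,4) (0,5) (2,1) (3,1) (4,1) (4,2)

Derivation:
(0,3): no bracket -> illegal
(0,4): flips 1 -> legal
(0,5): flips 1 -> legal
(1,3): no bracket -> illegal
(2,1): flips 1 -> legal
(3,1): flips 1 -> legal
(3,4): no bracket -> illegal
(4,1): flips 1 -> legal
(4,2): flips 1 -> legal
(4,4): no bracket -> illegal
(4,5): no bracket -> illegal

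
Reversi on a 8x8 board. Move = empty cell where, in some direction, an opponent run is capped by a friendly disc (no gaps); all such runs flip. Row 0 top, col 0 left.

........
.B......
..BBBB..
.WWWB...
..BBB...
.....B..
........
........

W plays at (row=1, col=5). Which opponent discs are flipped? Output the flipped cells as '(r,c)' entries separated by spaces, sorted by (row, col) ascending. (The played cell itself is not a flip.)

Dir NW: first cell '.' (not opp) -> no flip
Dir N: first cell '.' (not opp) -> no flip
Dir NE: first cell '.' (not opp) -> no flip
Dir W: first cell '.' (not opp) -> no flip
Dir E: first cell '.' (not opp) -> no flip
Dir SW: opp run (2,4) capped by W -> flip
Dir S: opp run (2,5), next='.' -> no flip
Dir SE: first cell '.' (not opp) -> no flip

Answer: (2,4)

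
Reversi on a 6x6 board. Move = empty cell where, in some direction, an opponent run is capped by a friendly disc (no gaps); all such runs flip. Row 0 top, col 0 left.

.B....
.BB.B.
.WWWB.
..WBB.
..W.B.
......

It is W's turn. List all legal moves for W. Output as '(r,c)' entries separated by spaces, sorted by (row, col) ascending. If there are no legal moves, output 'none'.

(0,0): flips 1 -> legal
(0,2): flips 1 -> legal
(0,3): flips 1 -> legal
(0,4): no bracket -> illegal
(0,5): flips 1 -> legal
(1,0): no bracket -> illegal
(1,3): no bracket -> illegal
(1,5): flips 2 -> legal
(2,0): no bracket -> illegal
(2,5): flips 1 -> legal
(3,5): flips 2 -> legal
(4,3): flips 1 -> legal
(4,5): flips 1 -> legal
(5,3): no bracket -> illegal
(5,4): no bracket -> illegal
(5,5): flips 2 -> legal

Answer: (0,0) (0,2) (0,3) (0,5) (1,5) (2,5) (3,5) (4,3) (4,5) (5,5)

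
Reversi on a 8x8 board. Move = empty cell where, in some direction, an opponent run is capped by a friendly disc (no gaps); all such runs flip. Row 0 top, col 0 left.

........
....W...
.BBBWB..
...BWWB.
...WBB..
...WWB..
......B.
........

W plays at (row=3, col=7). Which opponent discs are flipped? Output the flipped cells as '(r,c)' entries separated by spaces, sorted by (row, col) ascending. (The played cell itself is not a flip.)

Dir NW: first cell '.' (not opp) -> no flip
Dir N: first cell '.' (not opp) -> no flip
Dir NE: edge -> no flip
Dir W: opp run (3,6) capped by W -> flip
Dir E: edge -> no flip
Dir SW: first cell '.' (not opp) -> no flip
Dir S: first cell '.' (not opp) -> no flip
Dir SE: edge -> no flip

Answer: (3,6)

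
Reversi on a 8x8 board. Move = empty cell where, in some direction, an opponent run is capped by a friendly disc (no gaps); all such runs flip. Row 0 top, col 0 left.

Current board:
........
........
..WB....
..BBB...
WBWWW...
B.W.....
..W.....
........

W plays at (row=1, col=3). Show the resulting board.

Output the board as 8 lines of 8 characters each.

Answer: ........
...W....
..WW....
..BWB...
WBWWW...
B.W.....
..W.....
........

Derivation:
Place W at (1,3); scan 8 dirs for brackets.
Dir NW: first cell '.' (not opp) -> no flip
Dir N: first cell '.' (not opp) -> no flip
Dir NE: first cell '.' (not opp) -> no flip
Dir W: first cell '.' (not opp) -> no flip
Dir E: first cell '.' (not opp) -> no flip
Dir SW: first cell 'W' (not opp) -> no flip
Dir S: opp run (2,3) (3,3) capped by W -> flip
Dir SE: first cell '.' (not opp) -> no flip
All flips: (2,3) (3,3)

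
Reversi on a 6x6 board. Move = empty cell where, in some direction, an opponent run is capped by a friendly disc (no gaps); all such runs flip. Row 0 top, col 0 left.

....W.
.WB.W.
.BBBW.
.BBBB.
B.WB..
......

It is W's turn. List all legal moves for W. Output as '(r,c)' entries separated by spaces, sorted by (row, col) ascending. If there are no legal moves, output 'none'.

Answer: (0,2) (1,3) (2,0) (4,1) (4,4)

Derivation:
(0,1): no bracket -> illegal
(0,2): flips 3 -> legal
(0,3): no bracket -> illegal
(1,0): no bracket -> illegal
(1,3): flips 1 -> legal
(2,0): flips 4 -> legal
(2,5): no bracket -> illegal
(3,0): no bracket -> illegal
(3,5): no bracket -> illegal
(4,1): flips 4 -> legal
(4,4): flips 4 -> legal
(4,5): no bracket -> illegal
(5,0): no bracket -> illegal
(5,1): no bracket -> illegal
(5,2): no bracket -> illegal
(5,3): no bracket -> illegal
(5,4): no bracket -> illegal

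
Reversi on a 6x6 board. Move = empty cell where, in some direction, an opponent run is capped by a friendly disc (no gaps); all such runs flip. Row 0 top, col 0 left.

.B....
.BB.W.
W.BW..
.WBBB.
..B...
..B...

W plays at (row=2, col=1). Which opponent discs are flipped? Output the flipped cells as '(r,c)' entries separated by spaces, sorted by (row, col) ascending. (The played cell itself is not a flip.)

Answer: (2,2)

Derivation:
Dir NW: first cell '.' (not opp) -> no flip
Dir N: opp run (1,1) (0,1), next=edge -> no flip
Dir NE: opp run (1,2), next='.' -> no flip
Dir W: first cell 'W' (not opp) -> no flip
Dir E: opp run (2,2) capped by W -> flip
Dir SW: first cell '.' (not opp) -> no flip
Dir S: first cell 'W' (not opp) -> no flip
Dir SE: opp run (3,2), next='.' -> no flip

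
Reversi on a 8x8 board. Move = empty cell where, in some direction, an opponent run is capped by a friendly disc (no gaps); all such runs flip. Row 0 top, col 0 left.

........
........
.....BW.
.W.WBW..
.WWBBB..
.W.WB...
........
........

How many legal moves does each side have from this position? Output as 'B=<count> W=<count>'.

-- B to move --
(1,5): no bracket -> illegal
(1,6): no bracket -> illegal
(1,7): flips 2 -> legal
(2,0): no bracket -> illegal
(2,1): no bracket -> illegal
(2,2): flips 1 -> legal
(2,3): flips 1 -> legal
(2,4): no bracket -> illegal
(2,7): flips 1 -> legal
(3,0): no bracket -> illegal
(3,2): flips 1 -> legal
(3,6): flips 1 -> legal
(3,7): no bracket -> illegal
(4,0): flips 2 -> legal
(4,6): no bracket -> illegal
(5,0): no bracket -> illegal
(5,2): flips 1 -> legal
(6,0): no bracket -> illegal
(6,1): no bracket -> illegal
(6,2): flips 1 -> legal
(6,3): flips 1 -> legal
(6,4): no bracket -> illegal
B mobility = 10
-- W to move --
(1,4): no bracket -> illegal
(1,5): flips 1 -> legal
(1,6): no bracket -> illegal
(2,3): no bracket -> illegal
(2,4): flips 1 -> legal
(3,2): no bracket -> illegal
(3,6): no bracket -> illegal
(4,6): flips 3 -> legal
(5,2): no bracket -> illegal
(5,5): flips 3 -> legal
(5,6): no bracket -> illegal
(6,3): no bracket -> illegal
(6,4): no bracket -> illegal
(6,5): no bracket -> illegal
W mobility = 4

Answer: B=10 W=4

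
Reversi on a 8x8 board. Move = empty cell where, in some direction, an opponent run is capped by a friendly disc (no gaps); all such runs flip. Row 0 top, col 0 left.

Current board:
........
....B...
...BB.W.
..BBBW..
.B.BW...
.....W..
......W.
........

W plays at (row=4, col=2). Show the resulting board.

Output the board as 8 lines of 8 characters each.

Answer: ........
....B...
...BB.W.
..BBBW..
.BWWW...
.....W..
......W.
........

Derivation:
Place W at (4,2); scan 8 dirs for brackets.
Dir NW: first cell '.' (not opp) -> no flip
Dir N: opp run (3,2), next='.' -> no flip
Dir NE: opp run (3,3) (2,4), next='.' -> no flip
Dir W: opp run (4,1), next='.' -> no flip
Dir E: opp run (4,3) capped by W -> flip
Dir SW: first cell '.' (not opp) -> no flip
Dir S: first cell '.' (not opp) -> no flip
Dir SE: first cell '.' (not opp) -> no flip
All flips: (4,3)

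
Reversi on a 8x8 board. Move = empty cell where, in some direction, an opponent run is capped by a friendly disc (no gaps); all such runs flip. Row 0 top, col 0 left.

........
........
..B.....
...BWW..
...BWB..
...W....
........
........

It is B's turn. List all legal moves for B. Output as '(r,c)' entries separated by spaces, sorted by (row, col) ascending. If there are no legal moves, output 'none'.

Answer: (2,3) (2,5) (3,6) (5,5) (6,3)

Derivation:
(2,3): flips 1 -> legal
(2,4): no bracket -> illegal
(2,5): flips 2 -> legal
(2,6): no bracket -> illegal
(3,6): flips 2 -> legal
(4,2): no bracket -> illegal
(4,6): no bracket -> illegal
(5,2): no bracket -> illegal
(5,4): no bracket -> illegal
(5,5): flips 1 -> legal
(6,2): no bracket -> illegal
(6,3): flips 1 -> legal
(6,4): no bracket -> illegal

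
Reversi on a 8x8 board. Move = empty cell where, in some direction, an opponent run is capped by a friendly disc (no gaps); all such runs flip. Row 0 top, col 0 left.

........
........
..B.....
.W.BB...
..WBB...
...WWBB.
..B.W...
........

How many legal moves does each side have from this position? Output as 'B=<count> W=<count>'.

-- B to move --
(2,0): no bracket -> illegal
(2,1): no bracket -> illegal
(3,0): no bracket -> illegal
(3,2): no bracket -> illegal
(4,0): flips 1 -> legal
(4,1): flips 1 -> legal
(4,5): no bracket -> illegal
(5,1): flips 1 -> legal
(5,2): flips 2 -> legal
(6,3): flips 1 -> legal
(6,5): flips 1 -> legal
(7,3): flips 1 -> legal
(7,4): flips 2 -> legal
(7,5): no bracket -> illegal
B mobility = 8
-- W to move --
(1,1): no bracket -> illegal
(1,2): no bracket -> illegal
(1,3): flips 1 -> legal
(2,1): no bracket -> illegal
(2,3): flips 2 -> legal
(2,4): flips 3 -> legal
(2,5): no bracket -> illegal
(3,2): flips 1 -> legal
(3,5): flips 1 -> legal
(4,5): flips 2 -> legal
(4,6): flips 1 -> legal
(4,7): no bracket -> illegal
(5,1): no bracket -> illegal
(5,2): no bracket -> illegal
(5,7): flips 2 -> legal
(6,1): no bracket -> illegal
(6,3): no bracket -> illegal
(6,5): no bracket -> illegal
(6,6): no bracket -> illegal
(6,7): no bracket -> illegal
(7,1): flips 1 -> legal
(7,2): no bracket -> illegal
(7,3): no bracket -> illegal
W mobility = 9

Answer: B=8 W=9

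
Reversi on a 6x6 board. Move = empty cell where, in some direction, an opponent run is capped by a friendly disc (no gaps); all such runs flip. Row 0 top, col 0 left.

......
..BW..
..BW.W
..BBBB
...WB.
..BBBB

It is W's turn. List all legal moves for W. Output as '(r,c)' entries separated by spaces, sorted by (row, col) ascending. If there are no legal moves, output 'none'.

(0,1): flips 1 -> legal
(0,2): no bracket -> illegal
(0,3): no bracket -> illegal
(1,1): flips 1 -> legal
(2,1): flips 2 -> legal
(2,4): no bracket -> illegal
(3,1): flips 1 -> legal
(4,1): flips 1 -> legal
(4,2): no bracket -> illegal
(4,5): flips 3 -> legal
(5,1): no bracket -> illegal

Answer: (0,1) (1,1) (2,1) (3,1) (4,1) (4,5)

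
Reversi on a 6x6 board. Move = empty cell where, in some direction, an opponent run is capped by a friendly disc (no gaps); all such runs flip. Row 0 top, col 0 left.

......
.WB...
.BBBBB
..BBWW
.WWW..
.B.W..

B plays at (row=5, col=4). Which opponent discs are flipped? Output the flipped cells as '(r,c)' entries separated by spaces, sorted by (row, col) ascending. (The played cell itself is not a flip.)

Answer: (4,3)

Derivation:
Dir NW: opp run (4,3) capped by B -> flip
Dir N: first cell '.' (not opp) -> no flip
Dir NE: first cell '.' (not opp) -> no flip
Dir W: opp run (5,3), next='.' -> no flip
Dir E: first cell '.' (not opp) -> no flip
Dir SW: edge -> no flip
Dir S: edge -> no flip
Dir SE: edge -> no flip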